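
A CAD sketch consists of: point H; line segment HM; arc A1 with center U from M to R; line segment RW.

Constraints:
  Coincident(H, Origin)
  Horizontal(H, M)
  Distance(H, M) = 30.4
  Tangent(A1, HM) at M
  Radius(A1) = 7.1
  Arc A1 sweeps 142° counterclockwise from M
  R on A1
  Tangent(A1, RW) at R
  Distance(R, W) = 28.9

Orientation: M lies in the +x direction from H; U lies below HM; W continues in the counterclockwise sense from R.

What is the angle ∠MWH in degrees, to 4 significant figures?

26.89°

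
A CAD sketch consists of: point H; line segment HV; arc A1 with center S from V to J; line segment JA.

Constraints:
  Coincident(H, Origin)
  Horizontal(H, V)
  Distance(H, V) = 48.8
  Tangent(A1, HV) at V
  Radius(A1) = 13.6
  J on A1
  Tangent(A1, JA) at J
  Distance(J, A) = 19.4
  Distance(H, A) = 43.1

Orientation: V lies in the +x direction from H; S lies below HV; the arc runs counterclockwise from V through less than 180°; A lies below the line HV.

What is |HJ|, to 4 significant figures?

37.09

Checks: ∠(SV, VH) = 90.00° ✓; |SV| = 13.60 ✓; |SJ| = 13.60 ✓; ∠(SJ, JA) = 90.00° ✓; |JA| = 19.40 ✓; |HA| = 43.10 ✓.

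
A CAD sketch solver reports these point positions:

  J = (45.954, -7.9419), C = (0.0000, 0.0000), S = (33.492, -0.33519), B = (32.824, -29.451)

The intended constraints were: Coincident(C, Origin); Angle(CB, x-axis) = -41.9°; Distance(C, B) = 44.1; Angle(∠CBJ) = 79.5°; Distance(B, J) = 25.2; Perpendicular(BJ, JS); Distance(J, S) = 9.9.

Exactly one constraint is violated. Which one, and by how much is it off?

Distance(J, S) = 9.9 — off by 4.70.

C = (0.00, 0.00) ✓; CB at -41.90° ✓; |CB| = 44.10 ✓; ∠CBJ = 79.50° ✓; |BJ| = 25.20 ✓; ∠(BJ, JS) = 90.00° ✓; |JS| = 14.60 ✗.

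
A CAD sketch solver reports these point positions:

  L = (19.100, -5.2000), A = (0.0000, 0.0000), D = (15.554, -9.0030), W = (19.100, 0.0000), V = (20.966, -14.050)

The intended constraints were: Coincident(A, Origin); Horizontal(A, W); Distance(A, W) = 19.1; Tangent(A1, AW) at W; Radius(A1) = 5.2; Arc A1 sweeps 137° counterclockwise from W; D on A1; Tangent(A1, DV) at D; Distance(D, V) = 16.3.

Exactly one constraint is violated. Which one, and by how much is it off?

Distance(D, V) = 16.3 — off by 8.90.

A = (0.00, 0.00) ✓; A.y = 0.00, W.y = 0.00 ✓; |AW| = 19.10 ✓; ∠(LW, WA) = 90.00° ✓; |LW| = 5.200 ✓; bearing(L→D) − bearing(L→W) = 137.0° ✓; |LD| = 5.200 ✓; ∠(LD, DV) = 90.00° ✓; |DV| = 7.400 ✗.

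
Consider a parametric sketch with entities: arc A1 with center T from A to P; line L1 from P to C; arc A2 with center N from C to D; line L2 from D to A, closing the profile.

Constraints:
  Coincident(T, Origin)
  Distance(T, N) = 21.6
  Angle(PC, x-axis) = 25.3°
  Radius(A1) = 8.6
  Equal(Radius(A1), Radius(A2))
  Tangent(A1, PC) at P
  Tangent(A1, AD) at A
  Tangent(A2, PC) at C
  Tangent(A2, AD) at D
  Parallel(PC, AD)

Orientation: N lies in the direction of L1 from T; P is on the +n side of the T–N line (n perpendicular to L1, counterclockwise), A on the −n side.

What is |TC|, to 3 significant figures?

23.2

Tangency of A1 to both parallel lines with radius 8.6 puts P and A at T ± 8.6·n: P = (-3.68, 7.78), A = (3.68, -7.78). Equal radii place C and D the same way about N: C = N + 8.6·n = (15.9, 17.0), D = N − 8.6·n = (23.2, 1.46). Then |TC| = |C − T| = 23.2.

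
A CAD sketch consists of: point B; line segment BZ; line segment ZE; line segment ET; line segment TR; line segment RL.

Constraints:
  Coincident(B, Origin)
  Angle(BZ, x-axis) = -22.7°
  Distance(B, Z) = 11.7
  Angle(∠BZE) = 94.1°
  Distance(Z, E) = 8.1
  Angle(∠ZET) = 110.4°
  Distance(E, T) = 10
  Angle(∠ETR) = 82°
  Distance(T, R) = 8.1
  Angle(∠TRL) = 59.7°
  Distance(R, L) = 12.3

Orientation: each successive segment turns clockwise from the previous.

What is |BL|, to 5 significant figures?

14.803

∠ETR = 82.0° gives TR at 83.800° from the x-axis; with |TR| = 8.1, R = (-0.91015, -4.4535). ∠TRL = 59.7° gives RL at -36.500° from the x-axis; with |RL| = 12.3, L = (8.9773, -11.770). Then |BL| = |L − B| = 14.803.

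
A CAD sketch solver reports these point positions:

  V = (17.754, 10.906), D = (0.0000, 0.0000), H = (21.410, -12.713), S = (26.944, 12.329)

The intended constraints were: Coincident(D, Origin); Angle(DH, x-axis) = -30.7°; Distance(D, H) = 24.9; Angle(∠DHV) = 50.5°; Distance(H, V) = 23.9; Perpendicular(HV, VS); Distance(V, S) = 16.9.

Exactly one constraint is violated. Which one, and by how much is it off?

Distance(V, S) = 16.9 — off by 7.60.

D = (0.00, 0.00) ✓; DH at -30.70° ✓; |DH| = 24.90 ✓; ∠DHV = 50.50° ✓; |HV| = 23.90 ✓; ∠(HV, VS) = 90.00° ✓; |VS| = 9.300 ✗.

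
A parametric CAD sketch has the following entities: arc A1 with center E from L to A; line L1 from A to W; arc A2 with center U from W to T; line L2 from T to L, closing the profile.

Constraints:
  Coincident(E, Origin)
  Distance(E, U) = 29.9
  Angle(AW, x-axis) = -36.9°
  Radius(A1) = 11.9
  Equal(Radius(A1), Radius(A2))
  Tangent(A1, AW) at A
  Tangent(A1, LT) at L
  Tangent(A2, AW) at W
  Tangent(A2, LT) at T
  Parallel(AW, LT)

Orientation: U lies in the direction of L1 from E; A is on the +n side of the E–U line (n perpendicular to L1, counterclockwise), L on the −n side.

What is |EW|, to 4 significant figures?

32.18

The slot axis is L1's direction at -36.9°, so u = (cos -36.9°, sin -36.9°) = (0.7997, -0.6004) and n = (−sin -36.9°, cos -36.9°) = (0.6004, 0.7997). E is at the origin and U lies 29.9 along u from E, so U = 29.9·u = (23.91, -17.95). Tangency of A1 to both parallel lines with radius 11.9 puts A and L at E ± 11.9·n: A = (7.145, 9.516), L = (-7.145, -9.516). Equal radii place W and T the same way about U: W = U + 11.9·n = (31.06, -8.436), T = U − 11.9·n = (16.77, -27.47). Then |EW| = |W − E| = 32.18.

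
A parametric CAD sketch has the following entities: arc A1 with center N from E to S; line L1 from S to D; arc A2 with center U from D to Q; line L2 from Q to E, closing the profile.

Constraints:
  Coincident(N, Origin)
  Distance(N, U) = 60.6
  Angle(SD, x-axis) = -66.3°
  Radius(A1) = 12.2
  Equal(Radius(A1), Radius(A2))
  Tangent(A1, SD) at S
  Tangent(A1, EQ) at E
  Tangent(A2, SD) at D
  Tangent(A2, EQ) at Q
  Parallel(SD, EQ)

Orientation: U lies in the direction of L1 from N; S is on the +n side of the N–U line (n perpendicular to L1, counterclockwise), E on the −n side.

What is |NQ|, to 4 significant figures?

61.82

The slot axis is L1's direction at -66.3°, so u = (cos -66.3°, sin -66.3°) = (0.4019, -0.9157) and n = (−sin -66.3°, cos -66.3°) = (0.9157, 0.4019). N is at the origin and U lies 60.6 along u from N, so U = 60.6·u = (24.36, -55.49). Tangency of A1 to both parallel lines with radius 12.2 puts S and E at N ± 12.2·n: S = (11.17, 4.904), E = (-11.17, -4.904). Equal radii place D and Q the same way about U: D = U + 12.2·n = (35.53, -50.59), Q = U − 12.2·n = (13.19, -60.39). Then |NQ| = |Q − N| = 61.82.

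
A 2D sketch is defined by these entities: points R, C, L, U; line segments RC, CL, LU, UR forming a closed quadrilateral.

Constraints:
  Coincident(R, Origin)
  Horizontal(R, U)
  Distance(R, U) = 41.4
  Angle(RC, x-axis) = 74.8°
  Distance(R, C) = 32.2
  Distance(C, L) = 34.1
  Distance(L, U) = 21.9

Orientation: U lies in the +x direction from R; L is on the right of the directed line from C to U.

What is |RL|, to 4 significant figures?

19.57

Checks: |CL| = 34.10 ✓; |LU| = 21.90 ✓.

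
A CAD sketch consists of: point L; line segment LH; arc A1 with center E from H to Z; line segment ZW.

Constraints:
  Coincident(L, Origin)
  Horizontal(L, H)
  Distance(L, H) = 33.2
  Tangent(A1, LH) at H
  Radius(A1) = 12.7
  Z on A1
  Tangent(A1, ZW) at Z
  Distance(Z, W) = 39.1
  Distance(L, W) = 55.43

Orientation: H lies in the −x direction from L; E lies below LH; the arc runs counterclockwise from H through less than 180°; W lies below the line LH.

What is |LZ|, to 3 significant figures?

47.9

L is at the origin; L and H share the same y with |LH| = 33.2 and H on the −x side, so H = (-33.2, 0.00). Tangency of A1 to LH means the radius EH is perpendicular to LH, so E = H + (0, -12.7) = (-33.2, -12.7). Since EZ ⟂ ZW (tangency), |EW| = √(12.7² + 39.1²) = 41.1 regardless of where Z sits on A1. So W lies on both circle(L, 55.43) and circle(E, 41.1); the below-LH intersection is W = (-20.1, -51.7). Z is the foot of the tangent from W: Z = (-43.4, -20.3).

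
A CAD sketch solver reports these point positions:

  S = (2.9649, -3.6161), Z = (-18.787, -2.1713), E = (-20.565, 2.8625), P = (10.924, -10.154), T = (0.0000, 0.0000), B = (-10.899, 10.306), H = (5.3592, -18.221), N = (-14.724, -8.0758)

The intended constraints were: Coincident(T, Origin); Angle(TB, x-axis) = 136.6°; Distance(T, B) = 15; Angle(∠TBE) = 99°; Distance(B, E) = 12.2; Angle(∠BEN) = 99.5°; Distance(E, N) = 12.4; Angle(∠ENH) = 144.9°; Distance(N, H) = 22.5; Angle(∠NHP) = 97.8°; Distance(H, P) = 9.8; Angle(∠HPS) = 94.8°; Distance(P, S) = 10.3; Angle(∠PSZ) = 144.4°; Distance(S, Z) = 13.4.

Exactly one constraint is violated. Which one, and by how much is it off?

Distance(S, Z) = 13.4 — off by 8.40.

T = (0.00, 0.00) ✓; TB at 136.6° ✓; |TB| = 15.00 ✓; ∠TBE = 99.00° ✓; |BE| = 12.20 ✓; ∠BEN = 99.50° ✓; |EN| = 12.40 ✓; ∠ENH = 144.9° ✓; |NH| = 22.50 ✓; ∠NHP = 97.80° ✓; |HP| = 9.800 ✓; ∠HPS = 94.80° ✓; |PS| = 10.30 ✓; ∠PSZ = 144.4° ✓; |SZ| = 21.80 ✗.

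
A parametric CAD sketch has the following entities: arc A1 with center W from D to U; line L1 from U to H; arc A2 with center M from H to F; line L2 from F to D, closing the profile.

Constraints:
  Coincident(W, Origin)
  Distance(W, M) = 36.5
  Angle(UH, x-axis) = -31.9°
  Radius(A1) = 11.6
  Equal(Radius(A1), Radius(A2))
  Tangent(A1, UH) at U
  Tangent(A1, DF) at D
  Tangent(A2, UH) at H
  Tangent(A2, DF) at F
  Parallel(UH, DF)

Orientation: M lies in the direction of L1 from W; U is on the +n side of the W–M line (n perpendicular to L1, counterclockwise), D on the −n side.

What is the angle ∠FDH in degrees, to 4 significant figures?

32.44°

Tangency of A1 to both parallel lines with radius 11.6 puts U and D at W ± 11.6·n: U = (6.130, 9.848), D = (-6.130, -9.848). Equal radii place H and F the same way about M: H = M + 11.6·n = (37.12, -9.440), F = M − 11.6·n = (24.86, -29.14). Then cos ∠FDH = DF·DH / (|DF||DH|), giving 32.44°.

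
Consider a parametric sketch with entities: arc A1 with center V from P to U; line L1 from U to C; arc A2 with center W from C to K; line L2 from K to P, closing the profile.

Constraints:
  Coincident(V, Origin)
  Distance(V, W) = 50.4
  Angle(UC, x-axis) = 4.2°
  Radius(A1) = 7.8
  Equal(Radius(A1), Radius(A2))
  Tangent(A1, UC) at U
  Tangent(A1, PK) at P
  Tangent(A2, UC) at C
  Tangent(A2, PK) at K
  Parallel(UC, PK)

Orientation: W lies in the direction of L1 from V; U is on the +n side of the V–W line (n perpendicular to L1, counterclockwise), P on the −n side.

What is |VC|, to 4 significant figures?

51.00

Tangency of A1 to both parallel lines with radius 7.8 puts U and P at V ± 7.8·n: U = (-0.5713, 7.779), P = (0.5713, -7.779). Equal radii place C and K the same way about W: C = W + 7.8·n = (49.69, 11.47), K = W − 7.8·n = (50.84, -4.088). Then |VC| = |C − V| = 51.00.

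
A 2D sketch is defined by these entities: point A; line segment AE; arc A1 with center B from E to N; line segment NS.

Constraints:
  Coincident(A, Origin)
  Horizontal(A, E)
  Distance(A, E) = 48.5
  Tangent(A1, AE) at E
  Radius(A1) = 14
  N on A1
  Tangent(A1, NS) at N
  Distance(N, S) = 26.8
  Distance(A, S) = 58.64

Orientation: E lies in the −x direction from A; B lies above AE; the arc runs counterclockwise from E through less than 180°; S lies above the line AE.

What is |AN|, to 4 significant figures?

38.55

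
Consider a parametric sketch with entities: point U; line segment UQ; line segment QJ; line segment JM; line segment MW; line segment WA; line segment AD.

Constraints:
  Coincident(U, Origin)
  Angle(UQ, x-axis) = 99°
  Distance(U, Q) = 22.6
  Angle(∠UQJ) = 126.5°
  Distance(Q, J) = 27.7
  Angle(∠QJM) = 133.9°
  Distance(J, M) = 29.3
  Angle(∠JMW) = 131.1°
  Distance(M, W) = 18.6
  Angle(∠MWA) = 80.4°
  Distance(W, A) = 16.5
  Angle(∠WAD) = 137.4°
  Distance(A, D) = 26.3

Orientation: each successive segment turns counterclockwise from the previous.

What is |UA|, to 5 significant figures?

47.165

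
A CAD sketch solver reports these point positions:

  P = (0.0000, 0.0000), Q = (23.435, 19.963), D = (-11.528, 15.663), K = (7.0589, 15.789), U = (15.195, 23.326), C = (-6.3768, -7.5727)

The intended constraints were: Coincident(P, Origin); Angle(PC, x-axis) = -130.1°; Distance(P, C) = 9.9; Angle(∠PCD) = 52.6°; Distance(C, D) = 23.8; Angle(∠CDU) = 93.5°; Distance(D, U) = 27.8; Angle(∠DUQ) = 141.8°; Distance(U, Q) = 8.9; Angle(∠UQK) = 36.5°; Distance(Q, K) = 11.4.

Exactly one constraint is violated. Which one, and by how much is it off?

Distance(Q, K) = 11.4 — off by 5.50.

P = (0.00, 0.00) ✓; PC at -130.1° ✓; |PC| = 9.900 ✓; ∠PCD = 52.60° ✓; |CD| = 23.80 ✓; ∠CDU = 93.50° ✓; |DU| = 27.80 ✓; ∠DUQ = 141.8° ✓; |UQ| = 8.900 ✓; ∠UQK = 36.50° ✓; |QK| = 16.90 ✗.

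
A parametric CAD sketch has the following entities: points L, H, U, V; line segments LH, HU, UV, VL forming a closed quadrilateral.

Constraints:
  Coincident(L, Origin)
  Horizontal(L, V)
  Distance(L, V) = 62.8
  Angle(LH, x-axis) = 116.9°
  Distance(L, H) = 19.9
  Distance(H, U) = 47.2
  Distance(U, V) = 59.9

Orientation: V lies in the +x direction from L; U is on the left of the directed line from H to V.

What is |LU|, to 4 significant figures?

55.24

Checks: |HU| = 47.20 ✓; |UV| = 59.90 ✓.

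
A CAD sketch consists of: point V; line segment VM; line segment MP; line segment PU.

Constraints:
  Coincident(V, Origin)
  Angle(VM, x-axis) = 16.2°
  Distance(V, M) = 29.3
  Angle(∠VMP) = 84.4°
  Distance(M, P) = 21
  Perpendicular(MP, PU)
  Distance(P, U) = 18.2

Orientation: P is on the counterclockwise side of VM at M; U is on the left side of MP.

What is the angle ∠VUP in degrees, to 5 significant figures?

121.14°

V is at the origin; VM runs at 16.2° with length 29.3, so M = 29.3·(cos 16.2°, sin 16.2°) = (28.137, 8.1744). ∠VMP = 84.4°, so MP runs at 16.2° + (180° − 84.4°) = 111.80° from the x-axis; with |MP| = 21.0, P = M + 21.0·(cos 111.80°, sin 111.80°) = (20.338, 27.673). MP is perpendicular to PU; with |PU| = 18.2 on the left of MP, U = P + 18.2·(-0.92849, -0.37137) = (3.4394, 20.914). Then cos ∠VUP = UV·UP / (|UV||UP|), giving 121.14°.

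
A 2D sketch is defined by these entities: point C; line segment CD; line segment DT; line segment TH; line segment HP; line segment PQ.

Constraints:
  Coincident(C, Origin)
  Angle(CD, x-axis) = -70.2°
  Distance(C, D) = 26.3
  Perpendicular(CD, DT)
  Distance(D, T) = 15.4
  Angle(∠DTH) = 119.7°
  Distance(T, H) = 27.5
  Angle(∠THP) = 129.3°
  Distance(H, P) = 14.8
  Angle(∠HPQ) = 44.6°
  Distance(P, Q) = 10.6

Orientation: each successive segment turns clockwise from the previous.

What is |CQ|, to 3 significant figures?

19.6

∠THP = 129.3° gives HP at 88.8° from the x-axis; with |HP| = 14.8, P = (-26.2, 2.69). ∠HPQ = 44.6° gives PQ at -46.6° from the x-axis; with |PQ| = 10.6, Q = (-18.9, -5.01). Then |CQ| = |Q − C| = 19.6.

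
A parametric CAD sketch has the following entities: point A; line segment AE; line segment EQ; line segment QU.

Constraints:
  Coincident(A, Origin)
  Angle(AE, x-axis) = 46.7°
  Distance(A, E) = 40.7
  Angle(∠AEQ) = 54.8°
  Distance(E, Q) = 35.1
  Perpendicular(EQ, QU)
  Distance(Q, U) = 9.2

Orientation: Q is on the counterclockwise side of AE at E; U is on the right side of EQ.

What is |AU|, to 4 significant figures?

44.02

A is at the origin; AE runs at 46.7° with length 40.7, so E = 40.7·(cos 46.7°, sin 46.7°) = (27.91, 29.62). ∠AEQ = 54.8°, so EQ runs at 46.7° + (180° − 54.8°) = 171.9° from the x-axis; with |EQ| = 35.1, Q = E + 35.1·(cos 171.9°, sin 171.9°) = (-6.837, 34.57). EQ ⟂ QU; with |QU| = 9.2 on the right of EQ, U = Q + 9.2·(0.1409, 0.9900) = (-5.541, 43.67). Then |AU| = |U − A| = 44.02.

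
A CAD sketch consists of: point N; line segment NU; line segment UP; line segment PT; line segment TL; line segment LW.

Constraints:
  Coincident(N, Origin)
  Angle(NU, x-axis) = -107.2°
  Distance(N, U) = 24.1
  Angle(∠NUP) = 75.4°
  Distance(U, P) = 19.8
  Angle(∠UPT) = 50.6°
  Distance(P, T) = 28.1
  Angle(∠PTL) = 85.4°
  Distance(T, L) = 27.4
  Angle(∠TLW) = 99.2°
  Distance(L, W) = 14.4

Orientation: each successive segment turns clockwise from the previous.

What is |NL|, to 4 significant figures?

31.52

N is at the origin; NU runs at -107.2° with length 24.1, so U = (-7.127, -23.02). ∠NUP = 75.4° gives UP at 148.2° from the x-axis; with |UP| = 19.8, P = (-23.95, -12.59). ∠UPT = 50.6° gives PT at 18.80° from the x-axis; with |PT| = 28.1, T = (2.646, -3.533). ∠PTL = 85.4° gives TL at -75.80° from the x-axis; with |TL| = 27.4, L = (9.368, -30.10). Then |NL| = |L − N| = 31.52.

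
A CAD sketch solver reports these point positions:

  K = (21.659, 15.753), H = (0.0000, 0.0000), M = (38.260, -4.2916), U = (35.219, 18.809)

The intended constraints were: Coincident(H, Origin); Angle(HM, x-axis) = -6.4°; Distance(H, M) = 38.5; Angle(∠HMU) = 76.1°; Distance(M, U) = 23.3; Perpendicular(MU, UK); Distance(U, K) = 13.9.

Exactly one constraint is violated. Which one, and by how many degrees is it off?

Perpendicular(MU, UK) — off by 5.20°.

H = (0.00, 0.00) ✓; HM at -6.400° ✓; |HM| = 38.50 ✓; ∠HMU = 76.10° ✓; |MU| = 23.30 ✓; ∠(MU, UK) = 95.20° ✗; |UK| = 13.90 ✓.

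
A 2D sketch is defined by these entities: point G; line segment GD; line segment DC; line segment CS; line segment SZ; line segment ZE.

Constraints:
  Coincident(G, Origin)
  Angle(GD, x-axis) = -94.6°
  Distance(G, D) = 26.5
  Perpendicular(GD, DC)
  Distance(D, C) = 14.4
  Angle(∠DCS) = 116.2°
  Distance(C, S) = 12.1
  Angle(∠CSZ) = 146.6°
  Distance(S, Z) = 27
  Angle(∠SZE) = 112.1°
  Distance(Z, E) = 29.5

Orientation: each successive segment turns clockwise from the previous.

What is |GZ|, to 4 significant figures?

19.79

G is at the origin; GD runs at -94.6° with length 26.5, so D = (-2.125, -26.41). GD is perpendicular to DC, so DC runs at 175.4°; with |DC| = 14.4, C = (-16.48, -25.26). ∠DCS = 116.2° gives CS at 111.6° from the x-axis; with |CS| = 12.1, S = (-20.93, -14.01). ∠CSZ = 146.6° gives SZ at 78.20° from the x-axis; with |SZ| = 27.0, Z = (-15.41, 12.42). Then |GZ| = |Z − G| = 19.79.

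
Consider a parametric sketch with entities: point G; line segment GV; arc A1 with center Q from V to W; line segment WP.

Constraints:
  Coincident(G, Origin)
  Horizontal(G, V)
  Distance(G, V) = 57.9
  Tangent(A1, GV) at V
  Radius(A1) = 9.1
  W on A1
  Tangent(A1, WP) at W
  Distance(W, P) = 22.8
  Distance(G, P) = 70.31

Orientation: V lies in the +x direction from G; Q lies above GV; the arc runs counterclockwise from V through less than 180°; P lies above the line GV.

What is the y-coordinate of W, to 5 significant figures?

11.046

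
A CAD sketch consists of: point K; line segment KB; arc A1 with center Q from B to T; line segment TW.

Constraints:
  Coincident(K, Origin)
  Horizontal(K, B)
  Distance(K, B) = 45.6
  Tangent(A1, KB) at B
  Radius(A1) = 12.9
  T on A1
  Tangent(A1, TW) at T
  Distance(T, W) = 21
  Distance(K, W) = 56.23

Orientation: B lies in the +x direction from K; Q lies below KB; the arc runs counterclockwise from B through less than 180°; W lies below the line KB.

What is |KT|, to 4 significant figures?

38.26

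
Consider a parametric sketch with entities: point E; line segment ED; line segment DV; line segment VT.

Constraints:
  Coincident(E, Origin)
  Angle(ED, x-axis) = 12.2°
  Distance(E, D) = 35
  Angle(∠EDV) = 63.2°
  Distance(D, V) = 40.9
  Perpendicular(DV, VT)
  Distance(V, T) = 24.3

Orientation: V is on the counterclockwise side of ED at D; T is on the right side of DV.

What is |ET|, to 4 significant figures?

60.96

E is at the origin; ED runs at 12.2° with length 35.0, so D = 35.0·(cos 12.2°, sin 12.2°) = (34.21, 7.396). ∠EDV = 63.2°, so DV runs at 12.2° + (180° − 63.2°) = 129.0° from the x-axis; with |DV| = 40.9, V = D + 40.9·(cos 129.0°, sin 129.0°) = (8.470, 39.18). The perpendicularity gives VT at right angles to DV; with |VT| = 24.3 on the right of DV, T = V + 24.3·(0.7771, 0.6293) = (27.35, 54.47). Then |ET| = |T − E| = 60.96.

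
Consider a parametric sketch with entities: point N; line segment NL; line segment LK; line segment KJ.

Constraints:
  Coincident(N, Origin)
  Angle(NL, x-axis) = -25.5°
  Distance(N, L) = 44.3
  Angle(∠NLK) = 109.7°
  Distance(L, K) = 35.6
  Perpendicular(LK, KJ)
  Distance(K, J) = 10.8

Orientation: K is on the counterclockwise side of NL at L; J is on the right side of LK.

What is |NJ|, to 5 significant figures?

72.874

N is at the origin; NL runs at -25.5° with length 44.3, so L = 44.3·(cos -25.5°, sin -25.5°) = (39.985, -19.072). ∠NLK = 109.7°, so LK runs at -25.5° + (180° − 109.7°) = 44.800° from the x-axis; with |LK| = 35.6, K = L + 35.6·(cos 44.800°, sin 44.800°) = (65.245, 6.0133). LK ⟂ KJ; with |KJ| = 10.8 on the right of LK, J = K + 10.8·(0.70463, -0.70957) = (72.855, -1.6500). Then |NJ| = |J − N| = 72.874.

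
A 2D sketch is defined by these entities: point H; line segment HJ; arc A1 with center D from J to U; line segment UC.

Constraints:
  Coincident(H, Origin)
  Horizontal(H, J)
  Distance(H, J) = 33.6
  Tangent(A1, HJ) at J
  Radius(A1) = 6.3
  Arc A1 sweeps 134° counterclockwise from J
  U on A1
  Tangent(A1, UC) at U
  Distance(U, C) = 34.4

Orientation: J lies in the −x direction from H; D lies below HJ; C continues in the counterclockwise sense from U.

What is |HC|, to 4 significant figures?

38.18

H is at the origin; H and J share the same y with |HJ| = 33.6 and J on the −x side, so J = (-33.60, 0.000). The tangent condition forces DJ to be normal to HJ, so D = J + (0, -6.3) = (-33.60, -6.300). On A1, J sits at bearing 90° from D; a 134° counterclockwise sweep puts U at bearing 224°, so U = D + 6.3·(cos 224°, sin 224°) = (-38.13, -10.68). Tangency of A1 to UC means the radius DU is perpendicular to UC, so UC runs along (−sin 224°, cos 224°); with |UC| = 34.4, C = (-14.24, -35.42). Then |HC| = |C − H| = 38.18.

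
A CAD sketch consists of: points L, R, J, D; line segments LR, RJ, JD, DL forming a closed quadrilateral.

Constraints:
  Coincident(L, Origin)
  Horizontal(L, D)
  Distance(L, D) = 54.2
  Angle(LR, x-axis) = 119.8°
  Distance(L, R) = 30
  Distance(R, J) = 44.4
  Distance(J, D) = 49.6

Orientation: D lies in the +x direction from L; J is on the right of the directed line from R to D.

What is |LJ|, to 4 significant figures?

14.42

Checks: |RJ| = 44.40 ✓; |JD| = 49.60 ✓.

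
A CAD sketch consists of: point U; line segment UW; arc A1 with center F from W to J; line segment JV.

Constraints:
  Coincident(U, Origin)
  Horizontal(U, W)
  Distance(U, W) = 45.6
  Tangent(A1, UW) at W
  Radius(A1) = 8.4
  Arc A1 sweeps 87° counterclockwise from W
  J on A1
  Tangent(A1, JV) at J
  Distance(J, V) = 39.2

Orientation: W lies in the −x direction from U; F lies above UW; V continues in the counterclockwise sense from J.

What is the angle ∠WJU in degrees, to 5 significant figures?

124.43°

U is at the origin; UW is horizontal with |UW| = 45.6 and W on the −x side, so W = (-45.600, 0.0000). The tangent condition forces FW to be normal to UW, so F = W + (0, 8.4) = (-45.600, 8.4000). On A1, W sits at bearing -90° from F; an 87° counterclockwise sweep puts J at bearing -3°, so J = F + 8.4·(cos -3°, sin -3°) = (-37.212, 7.9604). Then cos ∠WJU = JW·JU / (|JW||JU|), giving 124.43°.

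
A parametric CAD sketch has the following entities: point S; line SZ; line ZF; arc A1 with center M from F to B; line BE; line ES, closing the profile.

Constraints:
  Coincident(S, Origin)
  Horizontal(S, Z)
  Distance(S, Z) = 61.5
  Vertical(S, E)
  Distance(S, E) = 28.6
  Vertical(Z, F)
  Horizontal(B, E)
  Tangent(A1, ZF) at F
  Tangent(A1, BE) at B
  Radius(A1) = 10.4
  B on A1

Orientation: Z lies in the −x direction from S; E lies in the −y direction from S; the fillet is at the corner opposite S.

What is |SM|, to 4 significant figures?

54.24

S is at the origin; SZ is horizontal with |SZ| = 61.5 and Z on the −x side, so Z = (-61.50, 0.000). S and E share the same x with |SE| = 28.6 and E on the −y side, so E = (0.000, -28.60). The virtual corner opposite S is at (-61.50, -28.60). Since A1 is tangent to ZF there, MF ⟂ ZF and A1 meets BE tangentially, so MB is at right angles to BE, with radius 10.4, so the center M sits 10.4 in from both sides at M = (-51.10, -18.20). Then |SM| = |M − S| = 54.24.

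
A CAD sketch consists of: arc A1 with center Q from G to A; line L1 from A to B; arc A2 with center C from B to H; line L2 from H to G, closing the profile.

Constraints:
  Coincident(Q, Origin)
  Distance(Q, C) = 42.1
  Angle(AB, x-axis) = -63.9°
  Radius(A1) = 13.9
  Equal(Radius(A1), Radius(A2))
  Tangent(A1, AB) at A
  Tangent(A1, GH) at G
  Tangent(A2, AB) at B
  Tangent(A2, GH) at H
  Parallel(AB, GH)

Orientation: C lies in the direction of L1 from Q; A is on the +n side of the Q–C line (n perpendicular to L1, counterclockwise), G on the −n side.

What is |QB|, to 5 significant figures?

44.335

The slot axis is L1's direction at -63.9°, so u = (cos -63.9°, sin -63.9°) = (0.43994, -0.89803) and n = (−sin -63.9°, cos -63.9°) = (0.89803, 0.43994). Q is at the origin and C lies 42.1 along u from Q, so C = 42.1·u = (18.521, -37.807). Tangency of A1 to both parallel lines with radius 13.9 puts A and G at Q ± 13.9·n: A = (12.483, 6.1152), G = (-12.483, -6.1152). Equal radii place B and H the same way about C: B = C + 13.9·n = (31.004, -31.692), H = C − 13.9·n = (6.0389, -43.922). Then |QB| = |B − Q| = 44.335.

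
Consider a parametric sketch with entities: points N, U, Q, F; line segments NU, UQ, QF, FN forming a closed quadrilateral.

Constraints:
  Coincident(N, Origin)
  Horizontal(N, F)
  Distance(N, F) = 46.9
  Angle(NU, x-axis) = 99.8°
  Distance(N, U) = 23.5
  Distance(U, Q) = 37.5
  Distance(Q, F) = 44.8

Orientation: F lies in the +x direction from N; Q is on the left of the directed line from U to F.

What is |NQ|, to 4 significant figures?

50.23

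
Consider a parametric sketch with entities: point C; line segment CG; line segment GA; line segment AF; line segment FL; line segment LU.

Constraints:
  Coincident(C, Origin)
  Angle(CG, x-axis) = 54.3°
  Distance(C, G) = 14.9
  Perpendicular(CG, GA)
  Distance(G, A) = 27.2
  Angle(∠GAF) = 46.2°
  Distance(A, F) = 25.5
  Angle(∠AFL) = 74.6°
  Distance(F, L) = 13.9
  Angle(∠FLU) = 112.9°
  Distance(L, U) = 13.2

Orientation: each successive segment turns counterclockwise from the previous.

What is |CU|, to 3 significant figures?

21.7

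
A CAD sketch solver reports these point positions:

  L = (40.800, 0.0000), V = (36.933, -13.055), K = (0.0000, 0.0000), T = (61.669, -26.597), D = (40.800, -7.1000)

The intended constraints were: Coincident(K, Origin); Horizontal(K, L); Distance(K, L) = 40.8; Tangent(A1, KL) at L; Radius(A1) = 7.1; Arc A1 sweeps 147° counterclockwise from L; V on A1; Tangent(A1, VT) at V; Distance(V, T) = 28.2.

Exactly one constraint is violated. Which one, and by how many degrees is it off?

Tangent(A1, VT) at V — off by 4.30°.

K = (0.00, 0.00) ✓; K.y = 0.00, L.y = 0.00 ✓; |KL| = 40.80 ✓; ∠(DL, LK) = 90.00° ✓; |DL| = 7.100 ✓; bearing(D→V) − bearing(D→L) = 147.0° ✓; |DV| = 7.100 ✓; ∠(DV, VT) = 85.70° ✗; |VT| = 28.20 ✓.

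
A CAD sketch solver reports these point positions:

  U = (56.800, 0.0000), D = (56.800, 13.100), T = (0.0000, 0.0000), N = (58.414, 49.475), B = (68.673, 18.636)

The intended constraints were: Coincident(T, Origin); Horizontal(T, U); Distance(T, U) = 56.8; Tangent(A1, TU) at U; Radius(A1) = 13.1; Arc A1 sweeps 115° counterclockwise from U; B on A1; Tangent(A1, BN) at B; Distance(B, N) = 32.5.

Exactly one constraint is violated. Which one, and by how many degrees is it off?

Tangent(A1, BN) at B — off by 6.60°.

T = (0.00, 0.00) ✓; T.y = 0.00, U.y = 0.00 ✓; |TU| = 56.80 ✓; ∠(DU, UT) = 90.00° ✓; |DU| = 13.10 ✓; bearing(D→B) − bearing(D→U) = 115.0° ✓; |DB| = 13.10 ✓; ∠(DB, BN) = 96.60° ✗; |BN| = 32.50 ✓.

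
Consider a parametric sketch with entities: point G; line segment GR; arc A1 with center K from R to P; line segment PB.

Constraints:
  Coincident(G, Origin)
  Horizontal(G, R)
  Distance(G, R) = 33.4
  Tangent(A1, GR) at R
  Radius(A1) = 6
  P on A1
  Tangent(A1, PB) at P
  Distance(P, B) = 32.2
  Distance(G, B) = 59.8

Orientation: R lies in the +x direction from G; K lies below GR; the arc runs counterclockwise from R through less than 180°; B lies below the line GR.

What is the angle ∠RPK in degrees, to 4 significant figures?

26.09°

Checks: |KP| = 6.000 ✓; ∠(KP, PB) = 90.00° ✓; |PB| = 32.20 ✓; |GB| = 59.80 ✓.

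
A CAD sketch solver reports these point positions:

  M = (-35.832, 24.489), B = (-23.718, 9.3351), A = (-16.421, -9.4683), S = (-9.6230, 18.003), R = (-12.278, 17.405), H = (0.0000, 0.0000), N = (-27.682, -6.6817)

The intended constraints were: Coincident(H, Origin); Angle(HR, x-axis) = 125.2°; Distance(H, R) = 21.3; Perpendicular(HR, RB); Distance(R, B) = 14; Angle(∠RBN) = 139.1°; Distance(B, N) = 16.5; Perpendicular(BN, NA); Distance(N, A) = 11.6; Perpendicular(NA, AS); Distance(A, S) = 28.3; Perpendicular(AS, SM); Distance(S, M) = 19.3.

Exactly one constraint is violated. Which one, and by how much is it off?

Distance(S, M) = 19.3 — off by 7.70.

H = (0.00, 0.00) ✓; HR at 125.2° ✓; |HR| = 21.30 ✓; ∠(HR, RB) = 90.00° ✓; |RB| = 14.00 ✓; ∠RBN = 139.1° ✓; |BN| = 16.50 ✓; ∠(BN, NA) = 90.00° ✓; |NA| = 11.60 ✓; ∠(NA, AS) = 90.00° ✓; |AS| = 28.30 ✓; ∠(AS, SM) = 90.00° ✓; |SM| = 27.00 ✗.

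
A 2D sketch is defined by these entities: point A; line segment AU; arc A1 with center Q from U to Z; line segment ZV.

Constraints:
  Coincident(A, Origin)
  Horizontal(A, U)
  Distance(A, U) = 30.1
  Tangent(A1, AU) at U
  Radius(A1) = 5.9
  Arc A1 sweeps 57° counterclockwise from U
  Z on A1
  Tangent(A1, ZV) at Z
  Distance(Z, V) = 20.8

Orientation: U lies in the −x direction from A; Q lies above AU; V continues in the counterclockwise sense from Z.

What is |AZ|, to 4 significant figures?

25.29

A is at the origin; A and U share the same y with |AU| = 30.1 and U on the −x side, so U = (-30.10, 0.000). Since A1 is tangent to AU there, QU ⟂ AU, so Q = U + (0, 5.9) = (-30.10, 5.900). On A1, U sits at bearing -90° from Q; a 57° counterclockwise sweep puts Z at bearing -33°, so Z = Q + 5.9·(cos -33°, sin -33°) = (-25.15, 2.687). Then |AZ| = |Z − A| = 25.29.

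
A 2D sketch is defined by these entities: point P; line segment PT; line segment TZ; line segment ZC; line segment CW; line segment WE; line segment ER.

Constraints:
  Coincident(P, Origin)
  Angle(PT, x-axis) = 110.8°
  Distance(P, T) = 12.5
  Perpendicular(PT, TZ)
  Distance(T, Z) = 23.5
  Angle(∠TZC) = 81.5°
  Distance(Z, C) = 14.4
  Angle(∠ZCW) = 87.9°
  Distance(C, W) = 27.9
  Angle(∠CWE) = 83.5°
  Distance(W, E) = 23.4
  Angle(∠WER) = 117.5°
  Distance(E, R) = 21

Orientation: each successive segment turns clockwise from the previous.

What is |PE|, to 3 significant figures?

25.8

∠ZCW = 87.9° gives CW at -170° from the x-axis; with |CW| = 27.9, W = (-6.86, 1.02). ∠CWE = 83.5° gives WE at 93.7° from the x-axis; with |WE| = 23.4, E = (-8.37, 24.4). Then |PE| = |E − P| = 25.8.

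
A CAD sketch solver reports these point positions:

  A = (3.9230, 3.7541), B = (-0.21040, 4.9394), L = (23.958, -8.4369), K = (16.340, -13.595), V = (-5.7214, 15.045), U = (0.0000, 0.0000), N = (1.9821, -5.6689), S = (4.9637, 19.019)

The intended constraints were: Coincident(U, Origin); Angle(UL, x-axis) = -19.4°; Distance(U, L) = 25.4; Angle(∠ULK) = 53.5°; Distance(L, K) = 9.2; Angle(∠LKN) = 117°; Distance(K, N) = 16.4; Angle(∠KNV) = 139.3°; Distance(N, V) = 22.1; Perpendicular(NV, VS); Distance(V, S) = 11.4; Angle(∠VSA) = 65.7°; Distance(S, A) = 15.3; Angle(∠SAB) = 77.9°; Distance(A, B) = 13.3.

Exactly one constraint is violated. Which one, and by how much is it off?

Distance(A, B) = 13.3 — off by 9.00.

U = (0.00, 0.00) ✓; UL at -19.40° ✓; |UL| = 25.40 ✓; ∠ULK = 53.50° ✓; |LK| = 9.200 ✓; ∠LKN = 117.0° ✓; |KN| = 16.40 ✓; ∠KNV = 139.3° ✓; |NV| = 22.10 ✓; ∠(NV, VS) = 90.00° ✓; |VS| = 11.40 ✓; ∠VSA = 65.70° ✓; |SA| = 15.30 ✓; ∠SAB = 77.90° ✓; |AB| = 4.300 ✗.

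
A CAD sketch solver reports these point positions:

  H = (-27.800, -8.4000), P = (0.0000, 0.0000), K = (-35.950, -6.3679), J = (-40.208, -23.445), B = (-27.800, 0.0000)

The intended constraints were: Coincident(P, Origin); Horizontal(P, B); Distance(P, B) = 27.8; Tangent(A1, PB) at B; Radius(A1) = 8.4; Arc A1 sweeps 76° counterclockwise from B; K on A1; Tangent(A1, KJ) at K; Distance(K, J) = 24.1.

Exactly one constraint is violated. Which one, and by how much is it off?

Distance(K, J) = 24.1 — off by 6.50.

P = (0.00, 0.00) ✓; P.y = 0.00, B.y = 0.00 ✓; |PB| = 27.80 ✓; ∠(HB, BP) = 90.00° ✓; |HB| = 8.400 ✓; bearing(H→K) − bearing(H→B) = 76.00° ✓; |HK| = 8.400 ✓; ∠(HK, KJ) = 90.00° ✓; |KJ| = 17.60 ✗.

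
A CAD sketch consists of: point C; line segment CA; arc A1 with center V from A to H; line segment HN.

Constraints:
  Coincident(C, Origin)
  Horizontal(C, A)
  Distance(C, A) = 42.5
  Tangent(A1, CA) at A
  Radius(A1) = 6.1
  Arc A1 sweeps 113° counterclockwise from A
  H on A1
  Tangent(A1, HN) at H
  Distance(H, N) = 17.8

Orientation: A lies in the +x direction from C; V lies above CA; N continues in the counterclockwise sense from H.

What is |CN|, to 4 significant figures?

48.09

C is at the origin; C and A share the same y with |CA| = 42.5 and A on the +x side, so A = (42.50, 0.000). The tangent condition forces VA to be normal to CA, so V = A + (0, 6.1) = (42.50, 6.100). On A1, A sits at bearing -90° from V; a 113° counterclockwise sweep puts H at bearing 23°, so H = V + 6.1·(cos 23°, sin 23°) = (48.12, 8.483). A1 meets HN tangentially, so VH is at right angles to HN, so HN runs along (−sin 23°, cos 23°); with |HN| = 17.8, N = (41.16, 24.87). Then |CN| = |N − C| = 48.09.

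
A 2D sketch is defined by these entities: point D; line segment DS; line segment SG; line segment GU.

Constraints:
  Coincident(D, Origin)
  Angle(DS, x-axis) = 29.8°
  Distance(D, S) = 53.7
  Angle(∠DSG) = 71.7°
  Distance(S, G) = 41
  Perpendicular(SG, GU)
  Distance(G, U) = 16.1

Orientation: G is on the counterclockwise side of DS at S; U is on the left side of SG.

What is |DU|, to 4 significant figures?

42.42

∠DSG = 71.7°, so SG runs at 29.8° + (180° − 71.7°) = 138.1° from the x-axis; with |SG| = 41.0, G = S + 41.0·(cos 138.1°, sin 138.1°) = (16.08, 54.07). SG ⟂ GU; with |GU| = 16.1 on the left of SG, U = G + 16.1·(-0.6678, -0.7443) = (5.330, 42.09). Then |DU| = |U − D| = 42.42.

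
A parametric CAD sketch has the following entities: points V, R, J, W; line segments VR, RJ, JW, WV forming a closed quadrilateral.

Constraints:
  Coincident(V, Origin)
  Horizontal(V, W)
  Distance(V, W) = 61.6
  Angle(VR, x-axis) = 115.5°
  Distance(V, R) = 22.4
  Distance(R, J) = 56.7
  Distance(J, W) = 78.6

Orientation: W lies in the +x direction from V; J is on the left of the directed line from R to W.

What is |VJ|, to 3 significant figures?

70.9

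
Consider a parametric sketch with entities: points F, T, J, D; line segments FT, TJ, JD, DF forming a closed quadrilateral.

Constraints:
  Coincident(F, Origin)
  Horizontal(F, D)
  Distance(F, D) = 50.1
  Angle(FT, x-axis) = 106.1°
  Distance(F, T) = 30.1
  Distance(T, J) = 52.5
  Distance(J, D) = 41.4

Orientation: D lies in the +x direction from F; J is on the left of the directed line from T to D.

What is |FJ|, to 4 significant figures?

59.10

Checks: |TJ| = 52.50 ✓; |JD| = 41.40 ✓.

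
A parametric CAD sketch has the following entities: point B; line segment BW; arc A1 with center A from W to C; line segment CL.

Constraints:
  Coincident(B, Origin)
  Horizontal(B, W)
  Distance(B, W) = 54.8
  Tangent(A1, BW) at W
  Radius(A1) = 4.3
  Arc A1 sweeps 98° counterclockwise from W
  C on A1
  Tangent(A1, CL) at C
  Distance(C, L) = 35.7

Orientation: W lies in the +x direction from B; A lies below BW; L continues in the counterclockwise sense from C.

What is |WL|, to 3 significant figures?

40.3

B is at the origin; BW is horizontal with |BW| = 54.8 and W on the +x side, so W = (54.8, 0.00). The tangent condition forces AW to be normal to BW, so A = W + (0, -4.3) = (54.8, -4.30). On A1, W sits at bearing 90° from A; a 98° counterclockwise sweep puts C at bearing 188°, so C = A + 4.3·(cos 188°, sin 188°) = (50.5, -4.90). Since A1 is tangent to CL there, AC ⟂ CL, so CL runs along (−sin 188°, cos 188°); with |CL| = 35.7, L = (55.5, -40.3). Then |WL| = |L − W| = 40.3.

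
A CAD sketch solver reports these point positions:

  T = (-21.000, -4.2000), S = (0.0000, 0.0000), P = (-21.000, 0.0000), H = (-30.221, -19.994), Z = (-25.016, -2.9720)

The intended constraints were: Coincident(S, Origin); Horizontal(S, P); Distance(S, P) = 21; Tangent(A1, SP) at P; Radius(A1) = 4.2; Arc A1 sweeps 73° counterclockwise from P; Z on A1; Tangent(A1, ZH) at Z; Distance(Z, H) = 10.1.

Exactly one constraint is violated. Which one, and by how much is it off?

Distance(Z, H) = 10.1 — off by 7.70.

S = (0.00, 0.00) ✓; S.y = 0.00, P.y = 0.00 ✓; |SP| = 21.00 ✓; ∠(TP, PS) = 90.00° ✓; |TP| = 4.200 ✓; bearing(T→Z) − bearing(T→P) = 73.00° ✓; |TZ| = 4.200 ✓; ∠(TZ, ZH) = 90.00° ✓; |ZH| = 17.80 ✗.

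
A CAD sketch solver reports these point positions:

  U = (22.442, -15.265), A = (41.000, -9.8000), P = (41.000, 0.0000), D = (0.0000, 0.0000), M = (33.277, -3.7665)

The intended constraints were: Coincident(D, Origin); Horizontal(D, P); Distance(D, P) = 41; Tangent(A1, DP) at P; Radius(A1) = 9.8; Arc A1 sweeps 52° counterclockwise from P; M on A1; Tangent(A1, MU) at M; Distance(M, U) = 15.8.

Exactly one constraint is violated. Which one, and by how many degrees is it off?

Tangent(A1, MU) at M — off by 5.30°.

D = (0.00, 0.00) ✓; D.y = 0.00, P.y = 0.00 ✓; |DP| = 41.00 ✓; ∠(AP, PD) = 90.00° ✓; |AP| = 9.800 ✓; bearing(A→M) − bearing(A→P) = 52.00° ✓; |AM| = 9.800 ✓; ∠(AM, MU) = 95.30° ✗; |MU| = 15.80 ✓.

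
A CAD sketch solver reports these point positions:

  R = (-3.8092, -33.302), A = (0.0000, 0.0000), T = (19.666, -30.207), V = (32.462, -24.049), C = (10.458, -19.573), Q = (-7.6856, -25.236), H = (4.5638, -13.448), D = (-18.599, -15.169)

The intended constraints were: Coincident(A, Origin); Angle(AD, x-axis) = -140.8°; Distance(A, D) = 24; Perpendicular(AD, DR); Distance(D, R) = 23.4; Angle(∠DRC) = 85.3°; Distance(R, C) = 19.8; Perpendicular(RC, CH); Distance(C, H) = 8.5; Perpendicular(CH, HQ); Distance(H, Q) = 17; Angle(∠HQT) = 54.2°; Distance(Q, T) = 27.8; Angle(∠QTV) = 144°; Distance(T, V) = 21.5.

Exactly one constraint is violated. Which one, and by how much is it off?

Distance(T, V) = 21.5 — off by 7.30.

A = (0.00, 0.00) ✓; AD at -140.8° ✓; |AD| = 24.00 ✓; ∠(AD, DR) = 90.00° ✓; |DR| = 23.40 ✓; ∠DRC = 85.30° ✓; |RC| = 19.80 ✓; ∠(RC, CH) = 90.00° ✓; |CH| = 8.500 ✓; ∠(CH, HQ) = 90.00° ✓; |HQ| = 17.00 ✓; ∠HQT = 54.20° ✓; |QT| = 27.80 ✓; ∠QTV = 144.0° ✓; |TV| = 14.20 ✗.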